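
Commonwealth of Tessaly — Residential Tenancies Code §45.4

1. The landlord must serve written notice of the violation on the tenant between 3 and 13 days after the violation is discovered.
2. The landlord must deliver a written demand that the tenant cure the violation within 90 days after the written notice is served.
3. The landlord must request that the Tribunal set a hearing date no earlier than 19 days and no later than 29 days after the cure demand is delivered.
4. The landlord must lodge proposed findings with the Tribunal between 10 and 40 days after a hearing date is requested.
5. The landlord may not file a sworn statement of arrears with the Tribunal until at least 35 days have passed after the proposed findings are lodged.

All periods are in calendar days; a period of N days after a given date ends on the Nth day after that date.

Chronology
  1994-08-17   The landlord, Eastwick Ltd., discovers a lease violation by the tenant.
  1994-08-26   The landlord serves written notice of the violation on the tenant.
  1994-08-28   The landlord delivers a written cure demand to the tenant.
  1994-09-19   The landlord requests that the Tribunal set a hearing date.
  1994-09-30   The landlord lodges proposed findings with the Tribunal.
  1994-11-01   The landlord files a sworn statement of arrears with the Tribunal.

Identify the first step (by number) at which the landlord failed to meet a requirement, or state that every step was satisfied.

Step 5

(1) the permitted window runs from 1994-08-17 + 3 = 1994-08-20 to 1994-08-17 + 13 = 1994-08-30; 1994-08-26 falls inside that range.
(2) due by 1994-08-26 + 90 days = 1994-11-24; 1994-08-28 is within that limit.
(3) the permitted window runs from 1994-08-28 + 19 = 1994-09-16 to 1994-08-28 + 29 = 1994-09-26; done 1994-09-19 — within the window.
(4) the permitted window runs from 1994-09-19 + 10 = 1994-09-29 to 1994-09-19 + 40 = 1994-10-29; done 1994-09-30, which is between those dates.
(5) permitted from 1994-09-30 + 35 days = 1994-11-04 onward; acted on 1994-11-01, 3 days prematurely.
No need to go further; step 5 was not satisfied.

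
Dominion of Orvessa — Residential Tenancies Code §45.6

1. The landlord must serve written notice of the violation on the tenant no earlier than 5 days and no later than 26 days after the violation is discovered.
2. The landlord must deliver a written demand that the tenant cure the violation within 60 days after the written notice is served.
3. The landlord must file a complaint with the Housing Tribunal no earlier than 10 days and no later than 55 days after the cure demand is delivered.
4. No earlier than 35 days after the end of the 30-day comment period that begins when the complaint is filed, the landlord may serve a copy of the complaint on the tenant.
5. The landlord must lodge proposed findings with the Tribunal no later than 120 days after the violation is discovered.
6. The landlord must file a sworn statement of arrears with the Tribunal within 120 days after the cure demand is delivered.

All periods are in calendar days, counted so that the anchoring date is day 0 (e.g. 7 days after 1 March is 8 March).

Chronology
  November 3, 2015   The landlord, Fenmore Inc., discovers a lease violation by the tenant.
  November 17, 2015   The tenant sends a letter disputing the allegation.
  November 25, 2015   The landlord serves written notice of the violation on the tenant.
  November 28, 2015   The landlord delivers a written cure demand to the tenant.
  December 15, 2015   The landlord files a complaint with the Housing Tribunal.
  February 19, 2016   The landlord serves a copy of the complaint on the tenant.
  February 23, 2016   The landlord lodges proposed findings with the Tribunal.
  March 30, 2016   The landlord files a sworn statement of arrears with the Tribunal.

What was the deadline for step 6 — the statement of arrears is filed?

March 27, 2016

Step 6 runs from November 28, 2015, when the cure demand is delivered. 120 days after November 28, 2015 is March 27, 2016.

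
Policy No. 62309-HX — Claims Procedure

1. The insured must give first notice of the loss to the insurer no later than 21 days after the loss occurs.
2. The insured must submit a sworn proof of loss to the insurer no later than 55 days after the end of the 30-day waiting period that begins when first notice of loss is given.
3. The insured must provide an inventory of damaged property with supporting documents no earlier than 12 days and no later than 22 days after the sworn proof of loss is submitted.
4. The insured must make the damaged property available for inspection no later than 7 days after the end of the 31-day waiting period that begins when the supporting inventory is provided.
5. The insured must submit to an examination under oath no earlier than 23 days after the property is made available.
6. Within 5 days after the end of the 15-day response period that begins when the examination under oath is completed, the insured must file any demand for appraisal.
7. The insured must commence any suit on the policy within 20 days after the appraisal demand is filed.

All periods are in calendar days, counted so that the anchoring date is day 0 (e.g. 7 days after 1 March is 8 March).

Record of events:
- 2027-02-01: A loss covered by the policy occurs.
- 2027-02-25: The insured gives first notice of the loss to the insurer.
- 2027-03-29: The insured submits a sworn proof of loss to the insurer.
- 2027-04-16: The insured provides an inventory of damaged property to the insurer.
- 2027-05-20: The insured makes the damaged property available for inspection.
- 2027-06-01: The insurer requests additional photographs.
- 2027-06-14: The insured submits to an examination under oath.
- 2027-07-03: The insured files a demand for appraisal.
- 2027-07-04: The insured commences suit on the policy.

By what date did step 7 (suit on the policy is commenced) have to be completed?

2027-07-23

Step 7 runs from 2027-07-03, when the appraisal demand is filed. 20 days after 2027-07-03 is 2027-07-23.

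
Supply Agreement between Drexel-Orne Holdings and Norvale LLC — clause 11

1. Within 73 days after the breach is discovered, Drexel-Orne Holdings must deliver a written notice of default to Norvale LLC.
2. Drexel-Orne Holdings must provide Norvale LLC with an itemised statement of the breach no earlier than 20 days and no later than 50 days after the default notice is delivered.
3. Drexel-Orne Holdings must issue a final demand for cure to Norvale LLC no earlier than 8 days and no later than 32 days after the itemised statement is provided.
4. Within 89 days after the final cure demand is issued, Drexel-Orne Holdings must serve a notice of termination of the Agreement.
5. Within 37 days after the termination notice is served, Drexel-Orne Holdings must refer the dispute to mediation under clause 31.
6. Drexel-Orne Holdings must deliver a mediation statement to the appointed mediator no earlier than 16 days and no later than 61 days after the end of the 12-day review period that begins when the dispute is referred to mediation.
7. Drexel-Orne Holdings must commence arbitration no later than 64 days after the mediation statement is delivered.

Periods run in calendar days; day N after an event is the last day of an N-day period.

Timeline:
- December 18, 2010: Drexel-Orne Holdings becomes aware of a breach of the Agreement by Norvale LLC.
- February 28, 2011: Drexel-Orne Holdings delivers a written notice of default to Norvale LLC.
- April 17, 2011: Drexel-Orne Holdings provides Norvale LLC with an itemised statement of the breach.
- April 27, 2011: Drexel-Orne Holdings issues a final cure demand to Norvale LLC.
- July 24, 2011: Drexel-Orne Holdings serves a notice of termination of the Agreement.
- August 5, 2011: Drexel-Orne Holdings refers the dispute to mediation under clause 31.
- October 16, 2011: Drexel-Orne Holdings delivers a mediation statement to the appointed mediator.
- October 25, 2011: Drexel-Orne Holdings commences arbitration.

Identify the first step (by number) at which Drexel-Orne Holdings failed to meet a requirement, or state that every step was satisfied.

None — every step was satisfied

Step 1 — counting 73 days from December 18, 2010 (when the breach is discovered) gives a deadline of March 1, 2011; done February 28, 2011 — timely.
Step 2 — 20 and 50 days from February 28, 2011 (when the default notice is delivered) are March 20, 2011 and April 19, 2011 respectively; done April 17, 2011, which is between those dates.
Step 3 — 8 and 32 days from April 17, 2011 (when the itemised statement is provided) are April 25, 2011 and May 19, 2011 respectively; done April 27, 2011, which is between those dates.
Step 4 — counting 89 days from April 27, 2011 (when the final cure demand is issued) gives a deadline of July 25, 2011; done July 24, 2011 — timely.
Step 5 — counting 37 days from July 24, 2011 (when the termination notice is served) gives a deadline of August 30, 2011; completed August 5, 2011, before the deadline.
Step 6 — 16 and 61 days from August 17, 2011 (end of the 12-day review period, which began when the dispute is referred to mediation on August 5, 2011) are September 2, 2011 and October 17, 2011 respectively; done October 16, 2011 — within the window.
Step 7 — counting 64 days from October 16, 2011 (when the mediation statement is delivered) gives a deadline of December 19, 2011; completed October 25, 2011, before the deadline.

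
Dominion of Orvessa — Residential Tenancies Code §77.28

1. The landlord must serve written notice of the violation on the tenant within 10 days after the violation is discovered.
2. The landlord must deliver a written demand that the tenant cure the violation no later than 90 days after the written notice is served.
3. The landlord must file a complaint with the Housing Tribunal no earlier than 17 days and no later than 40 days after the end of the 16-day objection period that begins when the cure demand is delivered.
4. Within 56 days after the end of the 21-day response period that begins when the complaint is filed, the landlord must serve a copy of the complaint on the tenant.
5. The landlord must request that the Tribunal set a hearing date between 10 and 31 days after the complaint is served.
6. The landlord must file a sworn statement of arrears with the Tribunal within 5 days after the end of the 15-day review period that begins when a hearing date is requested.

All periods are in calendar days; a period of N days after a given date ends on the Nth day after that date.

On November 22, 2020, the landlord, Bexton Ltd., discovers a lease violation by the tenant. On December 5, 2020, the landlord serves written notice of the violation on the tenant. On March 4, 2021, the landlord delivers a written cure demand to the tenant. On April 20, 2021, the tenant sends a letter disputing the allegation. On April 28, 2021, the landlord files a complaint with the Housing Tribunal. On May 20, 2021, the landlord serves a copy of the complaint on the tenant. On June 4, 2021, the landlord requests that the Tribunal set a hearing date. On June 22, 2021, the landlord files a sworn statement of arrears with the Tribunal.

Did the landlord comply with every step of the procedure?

No

Step 1: 10 days after November 22, 2020 (when the violation is discovered) is December 2, 2020; done December 5, 2020 — 3 days late.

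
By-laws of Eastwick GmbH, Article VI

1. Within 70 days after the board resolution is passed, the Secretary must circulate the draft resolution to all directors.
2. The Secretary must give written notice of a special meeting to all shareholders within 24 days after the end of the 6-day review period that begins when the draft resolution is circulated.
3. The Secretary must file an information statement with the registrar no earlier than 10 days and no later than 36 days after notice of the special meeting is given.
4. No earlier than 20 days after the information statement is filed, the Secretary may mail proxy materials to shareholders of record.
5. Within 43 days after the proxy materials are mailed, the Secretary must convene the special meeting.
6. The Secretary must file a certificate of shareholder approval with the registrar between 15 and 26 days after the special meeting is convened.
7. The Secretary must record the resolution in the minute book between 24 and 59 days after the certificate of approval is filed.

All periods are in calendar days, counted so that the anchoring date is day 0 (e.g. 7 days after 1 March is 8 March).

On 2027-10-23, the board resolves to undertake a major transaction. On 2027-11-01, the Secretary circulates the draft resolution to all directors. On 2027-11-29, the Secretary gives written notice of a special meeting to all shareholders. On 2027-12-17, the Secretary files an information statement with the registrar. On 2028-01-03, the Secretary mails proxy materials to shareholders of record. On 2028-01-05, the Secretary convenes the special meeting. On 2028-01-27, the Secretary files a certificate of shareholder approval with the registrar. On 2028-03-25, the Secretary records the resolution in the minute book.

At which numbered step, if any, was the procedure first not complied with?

(1) due by 2027-10-23 + 70 days = 2028-01-01; done 2027-11-01 — timely.
(2) due by 2027-11-07 + 24 days = 2027-12-01; 2027-11-29 is within that limit.
(3) the permitted window runs from 2027-11-29 + 10 = 2027-12-09 to 2027-11-29 + 36 = 2028-01-04; done 2027-12-17 — within the window.
(4) permitted from 2027-12-17 + 20 days = 2028-01-06 onward; acted on 2028-01-03, 3 days prematurely.

Step 4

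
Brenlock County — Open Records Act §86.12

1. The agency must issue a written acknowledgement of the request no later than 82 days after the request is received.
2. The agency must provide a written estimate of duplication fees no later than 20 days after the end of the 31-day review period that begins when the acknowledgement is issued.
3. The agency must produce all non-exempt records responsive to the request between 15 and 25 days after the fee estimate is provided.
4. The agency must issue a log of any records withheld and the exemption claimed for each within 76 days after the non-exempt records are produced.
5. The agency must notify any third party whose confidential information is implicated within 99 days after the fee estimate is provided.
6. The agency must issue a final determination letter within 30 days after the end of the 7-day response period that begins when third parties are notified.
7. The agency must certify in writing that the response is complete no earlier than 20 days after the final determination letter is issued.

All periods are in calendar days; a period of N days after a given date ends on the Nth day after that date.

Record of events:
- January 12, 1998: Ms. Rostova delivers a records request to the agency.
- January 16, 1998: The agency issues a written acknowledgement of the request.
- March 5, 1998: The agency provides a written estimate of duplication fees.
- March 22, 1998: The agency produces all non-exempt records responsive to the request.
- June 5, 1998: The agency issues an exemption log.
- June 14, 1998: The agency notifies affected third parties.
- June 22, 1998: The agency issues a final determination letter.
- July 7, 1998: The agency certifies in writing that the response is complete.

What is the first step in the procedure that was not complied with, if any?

Step 5

Step 1 — counting 82 days from January 12, 1998 (when the request is received) gives a deadline of April 4, 1998; done January 16, 1998 — timely.
Step 2 — counting 20 days from February 16, 1998 (end of the 31-day review period, which began when the acknowledgement is issued on January 16, 1998) gives a deadline of March 8, 1998; March 5, 1998 is within that limit.
Step 3 — 15 and 25 days from March 5, 1998 (when the fee estimate is provided) are March 20, 1998 and March 30, 1998 respectively; March 22, 1998 falls inside that range.
Step 4 — counting 76 days from March 22, 1998 (when the non-exempt records are produced) gives a deadline of June 6, 1998; done June 5, 1998 — timely.
Step 5 — counting 99 days from March 5, 1998 (when the fee estimate is provided) gives a deadline of June 12, 1998; June 14, 1998 misses that deadline by 2 days.
Later steps need not be reached.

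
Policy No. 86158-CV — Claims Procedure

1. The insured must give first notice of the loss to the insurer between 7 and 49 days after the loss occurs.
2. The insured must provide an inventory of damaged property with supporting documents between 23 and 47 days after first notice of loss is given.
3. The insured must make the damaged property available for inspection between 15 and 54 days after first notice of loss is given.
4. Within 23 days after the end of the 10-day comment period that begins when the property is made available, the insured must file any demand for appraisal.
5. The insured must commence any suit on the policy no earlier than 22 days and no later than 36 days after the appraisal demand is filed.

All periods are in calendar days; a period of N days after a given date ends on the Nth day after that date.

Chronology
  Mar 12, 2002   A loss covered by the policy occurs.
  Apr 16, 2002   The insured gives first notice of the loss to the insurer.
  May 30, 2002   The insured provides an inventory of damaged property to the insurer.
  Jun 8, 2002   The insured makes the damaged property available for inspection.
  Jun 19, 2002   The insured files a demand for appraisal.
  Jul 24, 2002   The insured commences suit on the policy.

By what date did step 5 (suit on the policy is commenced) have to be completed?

Step 5 runs from Jun 19, 2002, when the appraisal demand is filed. The window is 22–36 days after Jun 19, 2002; it closes on Jul 25, 2002.

Jul 25, 2002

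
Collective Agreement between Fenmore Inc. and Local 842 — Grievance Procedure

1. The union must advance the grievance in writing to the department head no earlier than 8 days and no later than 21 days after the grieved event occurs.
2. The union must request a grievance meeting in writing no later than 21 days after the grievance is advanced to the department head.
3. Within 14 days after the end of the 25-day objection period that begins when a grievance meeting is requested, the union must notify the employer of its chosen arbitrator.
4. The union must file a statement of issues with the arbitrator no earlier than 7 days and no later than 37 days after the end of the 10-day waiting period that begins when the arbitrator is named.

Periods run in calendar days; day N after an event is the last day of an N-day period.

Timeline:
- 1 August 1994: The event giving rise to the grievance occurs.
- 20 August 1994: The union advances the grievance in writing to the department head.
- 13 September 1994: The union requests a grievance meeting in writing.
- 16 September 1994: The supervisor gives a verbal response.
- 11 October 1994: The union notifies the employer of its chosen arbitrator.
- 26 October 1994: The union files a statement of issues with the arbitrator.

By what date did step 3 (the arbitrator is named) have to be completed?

A grievance meeting is requested on 13 September 1994; the 25-day objection period therefore ends 8 October 1994, and step 3 runs from that date. 14 days after 8 October 1994 is 22 October 1994.

22 October 1994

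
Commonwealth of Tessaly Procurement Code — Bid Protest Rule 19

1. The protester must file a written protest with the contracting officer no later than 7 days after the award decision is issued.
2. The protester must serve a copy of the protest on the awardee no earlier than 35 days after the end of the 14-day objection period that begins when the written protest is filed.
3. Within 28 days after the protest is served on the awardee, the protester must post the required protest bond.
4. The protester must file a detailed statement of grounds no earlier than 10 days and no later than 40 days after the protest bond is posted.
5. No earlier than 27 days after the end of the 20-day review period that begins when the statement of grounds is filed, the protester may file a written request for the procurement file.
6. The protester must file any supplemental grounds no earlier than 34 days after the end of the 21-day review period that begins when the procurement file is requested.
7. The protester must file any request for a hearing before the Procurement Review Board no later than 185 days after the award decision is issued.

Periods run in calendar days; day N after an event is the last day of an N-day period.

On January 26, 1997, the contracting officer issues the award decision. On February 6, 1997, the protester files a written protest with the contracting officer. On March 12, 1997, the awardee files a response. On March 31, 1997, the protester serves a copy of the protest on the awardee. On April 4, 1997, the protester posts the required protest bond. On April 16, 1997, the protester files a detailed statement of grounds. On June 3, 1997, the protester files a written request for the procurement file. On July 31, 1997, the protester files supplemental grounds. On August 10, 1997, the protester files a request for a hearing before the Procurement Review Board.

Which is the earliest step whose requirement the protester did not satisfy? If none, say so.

Step 1

(1) due by January 26, 1997 + 7 days = February 2, 1997; not done until February 6, 1997, 4 days after the deadline.
The analysis stops there.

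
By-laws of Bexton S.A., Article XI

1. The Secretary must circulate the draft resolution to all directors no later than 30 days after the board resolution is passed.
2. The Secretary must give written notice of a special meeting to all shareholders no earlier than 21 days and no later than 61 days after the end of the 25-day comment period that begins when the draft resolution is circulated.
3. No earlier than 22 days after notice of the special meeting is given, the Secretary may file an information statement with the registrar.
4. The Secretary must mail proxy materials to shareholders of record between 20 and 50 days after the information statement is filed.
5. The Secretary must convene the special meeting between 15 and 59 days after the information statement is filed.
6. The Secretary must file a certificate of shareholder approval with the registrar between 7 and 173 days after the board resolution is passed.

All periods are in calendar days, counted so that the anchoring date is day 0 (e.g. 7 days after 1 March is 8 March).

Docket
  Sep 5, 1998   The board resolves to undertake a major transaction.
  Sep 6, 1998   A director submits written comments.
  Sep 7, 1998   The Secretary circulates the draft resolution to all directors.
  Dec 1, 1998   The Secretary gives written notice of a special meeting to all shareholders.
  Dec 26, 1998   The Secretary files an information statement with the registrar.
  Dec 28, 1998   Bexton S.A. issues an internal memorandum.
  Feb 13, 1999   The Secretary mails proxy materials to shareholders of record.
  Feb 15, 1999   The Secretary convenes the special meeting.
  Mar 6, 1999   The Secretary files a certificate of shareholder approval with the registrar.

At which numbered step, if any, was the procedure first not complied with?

Step 1 — counting 30 days from Sep 5, 1998 (when the board resolution is passed) gives a deadline of Oct 5, 1998; completed Sep 7, 1998, before the deadline.
Step 2 — 21 and 61 days from Oct 2, 1998 (end of the 25-day comment period, which began when the draft resolution is circulated on Sep 7, 1998) are Oct 23, 1998 and Dec 2, 1998 respectively; done Dec 1, 1998 — within the window.
Step 3 — must wait 22 days from Dec 1, 1998 (when notice of the special meeting is given), so not before Dec 23, 1998; done Dec 26, 1998 — permitted.
Step 4 — 20 and 50 days from Dec 26, 1998 (when the information statement is filed) are Jan 15, 1999 and Feb 14, 1999 respectively; done Feb 13, 1999, which is between those dates.
Step 5 — 15 and 59 days from Dec 26, 1998 (when the information statement is filed) are Jan 10, 1999 and Feb 23, 1999 respectively; Feb 15, 1999 falls inside that range.
Step 6 — 7 and 173 days from Sep 5, 1998 (when the board resolution is passed) are Sep 12, 1998 and Feb 25, 1999 respectively; done Mar 6, 1999 — 9 days after the window closed.

Step 6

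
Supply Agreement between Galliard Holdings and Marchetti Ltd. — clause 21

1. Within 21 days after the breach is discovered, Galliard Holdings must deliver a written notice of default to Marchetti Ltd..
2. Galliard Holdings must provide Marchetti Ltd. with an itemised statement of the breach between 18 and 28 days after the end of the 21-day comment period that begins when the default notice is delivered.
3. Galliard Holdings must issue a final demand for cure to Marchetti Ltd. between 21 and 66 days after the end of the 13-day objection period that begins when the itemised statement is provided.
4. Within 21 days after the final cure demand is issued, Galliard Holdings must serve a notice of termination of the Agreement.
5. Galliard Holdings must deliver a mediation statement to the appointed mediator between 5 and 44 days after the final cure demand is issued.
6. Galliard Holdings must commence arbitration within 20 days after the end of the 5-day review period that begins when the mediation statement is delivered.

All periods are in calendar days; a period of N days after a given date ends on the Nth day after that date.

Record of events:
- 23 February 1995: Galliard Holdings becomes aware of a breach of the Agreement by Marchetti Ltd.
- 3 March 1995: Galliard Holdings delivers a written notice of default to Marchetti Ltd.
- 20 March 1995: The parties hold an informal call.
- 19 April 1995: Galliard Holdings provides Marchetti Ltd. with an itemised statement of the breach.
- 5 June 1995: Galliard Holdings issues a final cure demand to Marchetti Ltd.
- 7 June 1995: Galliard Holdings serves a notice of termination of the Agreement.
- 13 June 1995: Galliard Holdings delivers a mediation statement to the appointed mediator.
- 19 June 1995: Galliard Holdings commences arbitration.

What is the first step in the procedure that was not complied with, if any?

None — every step was satisfied

(1) due by 23 February 1995 + 21 days = 16 March 1995; completed 3 March 1995, before the deadline.
(2) the permitted window runs from 24 March 1995 + 18 = 11 April 1995 to 24 March 1995 + 28 = 21 April 1995; done 19 April 1995 — within the window.
(3) the permitted window runs from 2 May 1995 + 21 = 23 May 1995 to 2 May 1995 + 66 = 7 July 1995; done 5 June 1995 — within the window.
(4) due by 5 June 1995 + 21 days = 26 June 1995; completed 7 June 1995, before the deadline.
(5) the permitted window runs from 5 June 1995 + 5 = 10 June 1995 to 5 June 1995 + 44 = 19 July 1995; done 13 June 1995, which is between those dates.
(6) due by 18 June 1995 + 20 days = 8 July 1995; completed 19 June 1995, before the deadline.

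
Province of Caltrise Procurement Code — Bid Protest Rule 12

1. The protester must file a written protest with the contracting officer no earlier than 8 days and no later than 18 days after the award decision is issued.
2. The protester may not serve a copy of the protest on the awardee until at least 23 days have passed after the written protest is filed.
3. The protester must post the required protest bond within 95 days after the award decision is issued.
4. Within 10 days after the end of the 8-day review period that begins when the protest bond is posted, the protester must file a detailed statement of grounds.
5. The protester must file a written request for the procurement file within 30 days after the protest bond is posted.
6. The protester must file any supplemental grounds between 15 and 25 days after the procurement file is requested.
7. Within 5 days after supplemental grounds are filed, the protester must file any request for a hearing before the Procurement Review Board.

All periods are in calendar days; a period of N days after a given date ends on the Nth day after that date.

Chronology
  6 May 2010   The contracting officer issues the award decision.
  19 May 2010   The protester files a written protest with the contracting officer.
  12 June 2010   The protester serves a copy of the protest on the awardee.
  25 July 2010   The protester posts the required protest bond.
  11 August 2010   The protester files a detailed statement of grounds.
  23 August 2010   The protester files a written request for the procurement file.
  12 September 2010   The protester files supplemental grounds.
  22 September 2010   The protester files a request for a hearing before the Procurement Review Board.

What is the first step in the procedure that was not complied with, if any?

Step 1 — 8 and 18 days from 6 May 2010 (when the award decision is issued) are 14 May 2010 and 24 May 2010 respectively; done 19 May 2010 — within the window.
Step 2 — must wait 23 days from 19 May 2010 (when the written protest is filed), so not before 11 June 2010; done 12 June 2010, after the minimum wait.
Step 3 — counting 95 days from 6 May 2010 (when the award decision is issued) gives a deadline of 9 August 2010; completed 25 July 2010, before the deadline.
Step 4 — counting 10 days from 2 August 2010 (end of the 8-day review period, which began when the protest bond is posted on 25 July 2010) gives a deadline of 12 August 2010; 11 August 2010 is within that limit.
Step 5 — counting 30 days from 25 July 2010 (when the protest bond is posted) gives a deadline of 24 August 2010; 23 August 2010 is within that limit.
Step 6 — 15 and 25 days from 23 August 2010 (when the procurement file is requested) are 7 September 2010 and 17 September 2010 respectively; 12 September 2010 falls inside that range.
Step 7 — counting 5 days from 12 September 2010 (when supplemental grounds are filed) gives a deadline of 17 September 2010; not done until 22 September 2010, 5 days after the deadline.
No need to go further; step 7 was not satisfied.

Step 7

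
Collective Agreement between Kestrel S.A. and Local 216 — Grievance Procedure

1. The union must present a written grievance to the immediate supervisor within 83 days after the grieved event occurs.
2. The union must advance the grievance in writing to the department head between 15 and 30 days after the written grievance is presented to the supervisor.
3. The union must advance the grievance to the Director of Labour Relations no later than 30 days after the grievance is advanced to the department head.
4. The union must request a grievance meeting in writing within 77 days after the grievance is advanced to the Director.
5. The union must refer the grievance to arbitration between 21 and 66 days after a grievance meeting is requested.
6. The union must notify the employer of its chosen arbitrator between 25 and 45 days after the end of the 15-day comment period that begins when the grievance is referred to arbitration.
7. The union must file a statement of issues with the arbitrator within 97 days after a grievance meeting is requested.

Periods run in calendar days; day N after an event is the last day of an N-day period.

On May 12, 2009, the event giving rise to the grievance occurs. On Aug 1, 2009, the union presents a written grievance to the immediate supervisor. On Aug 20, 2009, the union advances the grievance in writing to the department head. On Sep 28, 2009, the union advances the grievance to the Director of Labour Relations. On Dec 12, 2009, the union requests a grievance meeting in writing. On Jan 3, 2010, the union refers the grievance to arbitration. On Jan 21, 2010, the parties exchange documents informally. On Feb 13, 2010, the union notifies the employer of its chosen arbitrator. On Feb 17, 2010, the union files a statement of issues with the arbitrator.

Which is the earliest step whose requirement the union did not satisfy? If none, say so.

Step 3

Step 1: 83 days after May 12, 2009 (when the grieved event occurs) is Aug 3, 2009; done Aug 1, 2009 — timely.
Step 2: the window is 15–30 days after Aug 1, 2009 (when the written grievance is presented to the supervisor), so Aug 16, 2009 through Aug 31, 2009; Aug 20, 2009 falls inside that range.
Step 3: 30 days after Aug 20, 2009 (when the grievance is advanced to the department head) is Sep 19, 2009; done Sep 28, 2009 — 9 days late.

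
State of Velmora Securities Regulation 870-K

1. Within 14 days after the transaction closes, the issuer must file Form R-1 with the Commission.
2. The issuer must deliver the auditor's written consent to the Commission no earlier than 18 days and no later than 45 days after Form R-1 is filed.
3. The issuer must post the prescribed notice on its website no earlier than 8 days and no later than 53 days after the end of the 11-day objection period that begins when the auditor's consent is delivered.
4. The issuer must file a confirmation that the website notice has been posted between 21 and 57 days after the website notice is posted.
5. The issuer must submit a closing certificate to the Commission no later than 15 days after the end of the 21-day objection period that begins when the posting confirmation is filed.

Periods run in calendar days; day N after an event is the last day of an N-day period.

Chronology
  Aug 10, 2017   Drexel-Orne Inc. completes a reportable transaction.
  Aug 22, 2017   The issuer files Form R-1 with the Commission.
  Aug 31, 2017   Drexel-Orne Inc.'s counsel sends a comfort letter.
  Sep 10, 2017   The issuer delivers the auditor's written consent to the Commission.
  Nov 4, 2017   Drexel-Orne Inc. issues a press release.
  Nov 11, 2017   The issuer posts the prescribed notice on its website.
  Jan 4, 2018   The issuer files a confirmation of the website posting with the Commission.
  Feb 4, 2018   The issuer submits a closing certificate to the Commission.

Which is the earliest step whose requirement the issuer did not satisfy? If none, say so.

Step 1 — counting 14 days from Aug 10, 2017 (when the transaction closes) gives a deadline of Aug 24, 2017; done Aug 22, 2017 — timely.
Step 2 — 18 and 45 days from Aug 22, 2017 (when Form R-1 is filed) are Sep 9, 2017 and Oct 6, 2017 respectively; Sep 10, 2017 falls inside that range.
Step 3 — 8 and 53 days from Sep 21, 2017 (end of the 11-day objection period, which began when the auditor's consent is delivered on Sep 10, 2017) are Sep 29, 2017 and Nov 13, 2017 respectively; done Nov 11, 2017, which is between those dates.
Step 4 — 21 and 57 days from Nov 11, 2017 (when the website notice is posted) are Dec 2, 2017 and Jan 7, 2018 respectively; done Jan 4, 2018 — within the window.
Step 5 — counting 15 days from Jan 25, 2018 (end of the 21-day objection period, which began when the posting confirmation is filed on Jan 4, 2018) gives a deadline of Feb 9, 2018; completed Feb 4, 2018, before the deadline.

None — every step was satisfied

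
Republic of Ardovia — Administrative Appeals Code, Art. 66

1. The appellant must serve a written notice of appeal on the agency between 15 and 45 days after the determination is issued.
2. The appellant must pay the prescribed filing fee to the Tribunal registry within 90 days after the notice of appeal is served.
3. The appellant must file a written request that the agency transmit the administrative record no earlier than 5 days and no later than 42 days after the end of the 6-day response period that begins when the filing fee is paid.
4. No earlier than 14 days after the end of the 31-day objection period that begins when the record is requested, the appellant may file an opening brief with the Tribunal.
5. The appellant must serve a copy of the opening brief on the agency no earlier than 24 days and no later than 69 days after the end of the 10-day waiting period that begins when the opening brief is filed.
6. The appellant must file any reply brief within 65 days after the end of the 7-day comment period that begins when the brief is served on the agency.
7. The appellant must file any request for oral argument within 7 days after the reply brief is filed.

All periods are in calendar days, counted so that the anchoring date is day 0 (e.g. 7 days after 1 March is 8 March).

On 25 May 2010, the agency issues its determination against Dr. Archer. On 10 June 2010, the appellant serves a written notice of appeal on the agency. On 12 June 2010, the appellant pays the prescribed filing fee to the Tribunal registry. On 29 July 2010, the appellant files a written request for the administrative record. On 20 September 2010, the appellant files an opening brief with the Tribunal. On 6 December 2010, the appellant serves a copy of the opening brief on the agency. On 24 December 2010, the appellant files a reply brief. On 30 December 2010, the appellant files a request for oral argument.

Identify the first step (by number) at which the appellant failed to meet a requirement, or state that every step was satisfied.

None — every step was satisfied

Step 1: the window is 15–45 days after 25 May 2010 (when the determination is issued), so 9 June 2010 through 9 July 2010; done 10 June 2010, which is between those dates.
Step 2: 90 days after 10 June 2010 (when the notice of appeal is served) is 8 September 2010; done 12 June 2010 — timely.
Step 3: the window is 5–42 days after 18 June 2010 (end of the 6-day response period, which began when the filing fee is paid on 12 June 2010), so 23 June 2010 through 30 July 2010; done 29 July 2010, which is between those dates.
Step 4: the earliest permitted date is 14 days after 29 August 2010 (end of the 31-day objection period, which began when the record is requested on 29 July 2010), i.e. 12 September 2010; 20 September 2010 is on or after that date.
Step 5: the window is 24–69 days after 30 September 2010 (end of the 10-day waiting period, which began when the opening brief is filed on 20 September 2010), so 24 October 2010 through 8 December 2010; done 6 December 2010 — within the window.
Step 6: 65 days after 13 December 2010 (end of the 7-day comment period, which began when the brief is served on the agency on 6 December 2010) is 16 February 2011; 24 December 2010 is within that limit.
Step 7: 7 days after 24 December 2010 (when the reply brief is filed) is 31 December 2010; 30 December 2010 is within that limit.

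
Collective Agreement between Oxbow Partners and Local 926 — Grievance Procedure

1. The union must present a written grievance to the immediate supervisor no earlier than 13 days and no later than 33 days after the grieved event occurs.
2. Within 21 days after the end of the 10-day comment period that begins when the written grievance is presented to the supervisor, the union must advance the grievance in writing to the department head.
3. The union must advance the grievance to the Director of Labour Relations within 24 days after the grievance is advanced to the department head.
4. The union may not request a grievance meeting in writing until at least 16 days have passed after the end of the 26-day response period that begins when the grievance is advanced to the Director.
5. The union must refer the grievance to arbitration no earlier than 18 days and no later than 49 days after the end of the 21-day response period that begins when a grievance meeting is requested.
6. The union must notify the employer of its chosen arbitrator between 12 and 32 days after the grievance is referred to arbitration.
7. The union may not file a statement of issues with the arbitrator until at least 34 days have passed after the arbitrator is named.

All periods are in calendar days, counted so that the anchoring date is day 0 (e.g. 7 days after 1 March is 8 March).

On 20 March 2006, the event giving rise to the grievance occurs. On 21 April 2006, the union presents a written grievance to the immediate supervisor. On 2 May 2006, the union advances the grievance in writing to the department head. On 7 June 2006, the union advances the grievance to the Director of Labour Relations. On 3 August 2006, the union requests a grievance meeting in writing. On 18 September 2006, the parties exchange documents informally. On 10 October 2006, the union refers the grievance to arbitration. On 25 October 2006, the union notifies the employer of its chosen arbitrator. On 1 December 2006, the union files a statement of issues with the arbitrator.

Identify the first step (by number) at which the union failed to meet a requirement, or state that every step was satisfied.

(1) the permitted window runs from 20 March 2006 + 13 = 2 April 2006 to 20 March 2006 + 33 = 22 April 2006; 21 April 2006 falls inside that range.
(2) due by 1 May 2006 + 21 days = 22 May 2006; completed 2 May 2006, before the deadline.
(3) due by 2 May 2006 + 24 days = 26 May 2006; 7 June 2006 misses that deadline by 12 days.

Step 3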